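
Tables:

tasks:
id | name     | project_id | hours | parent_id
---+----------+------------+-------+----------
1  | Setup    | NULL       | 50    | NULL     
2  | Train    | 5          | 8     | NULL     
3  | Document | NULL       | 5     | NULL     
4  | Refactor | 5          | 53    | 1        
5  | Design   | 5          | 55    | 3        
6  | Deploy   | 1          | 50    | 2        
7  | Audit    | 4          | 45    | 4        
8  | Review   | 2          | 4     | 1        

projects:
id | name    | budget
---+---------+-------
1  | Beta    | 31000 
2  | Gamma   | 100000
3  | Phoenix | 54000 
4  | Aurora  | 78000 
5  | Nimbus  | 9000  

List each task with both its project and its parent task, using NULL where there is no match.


Two LEFT JOINs from the same base table tasks: one to projects via project_id, one to tasks itself via parent_id. Both are LEFT so every task is preserved.
Match against projects:
  - task 1 (Setup): project_id=NULL, no match -> kept with NULL
  - task 2 (Train): project_id=5 -> matches Nimbus
  - task 3 (Document): project_id=NULL, no match -> kept with NULL
  - task 4 (Refactor): project_id=5 -> matches Nimbus
  - task 5 (Design): project_id=5 -> matches Nimbus
  - task 6 (Deploy): project_id=1 -> matches Beta
  - task 7 (Audit): project_id=4 -> matches Aurora
  - task 8 (Review): project_id=2 -> matches Gamma
Match against tasks (self):
  - task 1 (Setup): parent_id=NULL -> NULL
  - task 2 (Train): parent_id=NULL -> NULL
  - task 3 (Document): parent_id=NULL -> NULL
  - task 4 (Refactor): parent_id=1 -> Setup
  - task 5 (Design): parent_id=3 -> Document
  - task 6 (Deploy): parent_id=2 -> Train
  - task 7 (Audit): parent_id=4 -> Refactor
  - task 8 (Review): parent_id=1 -> Setup

SQL:
SELECT a.name, b.name AS project, c.name AS parent
FROM tasks a
LEFT JOIN projects b ON a.project_id = b.id
LEFT JOIN tasks c ON a.parent_id = c.id

Result:
name     | project | parent  
---------+---------+---------
Setup    | NULL    | NULL    
Train    | Nimbus  | NULL    
Document | NULL    | NULL    
Refactor | Nimbus  | Setup   
Design   | Nimbus  | Document
Deploy   | Beta    | Train   
Audit    | Aurora  | Refactor
Review   | Gamma   | Setup   


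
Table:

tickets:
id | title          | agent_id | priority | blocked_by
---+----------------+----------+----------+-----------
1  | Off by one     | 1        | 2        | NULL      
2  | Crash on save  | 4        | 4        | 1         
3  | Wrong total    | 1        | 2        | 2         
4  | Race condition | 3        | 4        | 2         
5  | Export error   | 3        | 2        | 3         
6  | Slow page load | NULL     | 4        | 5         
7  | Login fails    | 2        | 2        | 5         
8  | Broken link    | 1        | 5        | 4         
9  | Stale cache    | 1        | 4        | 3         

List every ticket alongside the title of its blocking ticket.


This is a self-join: tickets is joined to a second copy of itself, matching each row's blocked_by to another row's id. Use LEFT JOIN so rows with blocked_by=NULL are kept.
  - ticket 1 (Off by one): blocked_by=NULL -> NULL
  - ticket 2 (Crash on save): blocked_by=1 -> Off by one
  - ticket 3 (Wrong total): blocked_by=2 -> Crash on save
  - ticket 4 (Race condition): blocked_by=2 -> Crash on save
  - ticket 5 (Export error): blocked_by=3 -> Wrong total
  - ticket 6 (Slow page load): blocked_by=5 -> Export error
  - ticket 7 (Login fails): blocked_by=5 -> Export error
  - ticket 8 (Broken link): blocked_by=4 -> Race condition
  - ticket 9 (Stale cache): blocked_by=3 -> Wrong total

SQL:
SELECT a.title AS item, b.title AS blocked_by
FROM tickets a
LEFT JOIN tickets b ON a.blocked_by = b.id

Result:
item           | blocked_by    
---------------+---------------
Off by one     | NULL          
Crash on save  | Off by one    
Wrong total    | Crash on save 
Race condition | Crash on save 
Export error   | Wrong total   
Slow page load | Export error  
Login fails    | Export error  
Broken link    | Race condition
Stale cache    | Wrong total   


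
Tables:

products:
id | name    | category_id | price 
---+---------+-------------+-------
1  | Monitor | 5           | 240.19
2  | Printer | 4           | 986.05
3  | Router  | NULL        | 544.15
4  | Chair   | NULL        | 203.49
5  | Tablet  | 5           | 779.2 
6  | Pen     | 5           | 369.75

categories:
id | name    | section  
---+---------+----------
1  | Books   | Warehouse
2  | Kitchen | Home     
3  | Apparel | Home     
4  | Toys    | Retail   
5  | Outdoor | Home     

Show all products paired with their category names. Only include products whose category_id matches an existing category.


INNER JOIN keeps only products rows whose category_id matches an id in categories. Walk through each product:
  - product 1 (Monitor): category_id=5 -> matches Outdoor
  - product 2 (Printer): category_id=4 -> matches Toys
  - product 3 (Router): category_id=NULL, no match -> dropped
  - product 4 (Chair): category_id=NULL, no match -> dropped
  - product 5 (Tablet): category_id=5 -> matches Outdoor
  - product 6 (Pen): category_id=5 -> matches Outdoor
So 2 of 6 rows are dropped.

SQL:
SELECT a.name, b.name AS category
FROM products a
INNER JOIN categories b ON a.category_id = b.id

Result:
name    | category
--------+---------
Monitor | Outdoor 
Printer | Toys    
Tablet  | Outdoor 
Pen     | Outdoor 


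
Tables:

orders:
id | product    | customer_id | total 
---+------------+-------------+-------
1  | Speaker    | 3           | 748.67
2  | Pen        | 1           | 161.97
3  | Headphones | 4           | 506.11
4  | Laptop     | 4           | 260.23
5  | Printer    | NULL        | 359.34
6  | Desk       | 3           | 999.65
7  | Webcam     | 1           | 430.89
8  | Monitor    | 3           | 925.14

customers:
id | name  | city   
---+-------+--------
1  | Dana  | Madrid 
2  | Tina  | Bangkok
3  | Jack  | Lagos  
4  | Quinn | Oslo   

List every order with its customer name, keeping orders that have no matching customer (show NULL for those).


LEFT JOIN keeps every row from orders (the left table); where customer_id has no match in customers, the customer columns become NULL. Walk through each order:
  - order 1 (Speaker): customer_id=3 -> matches Jack
  - order 2 (Pen): customer_id=1 -> matches Dana
  - order 3 (Headphones): customer_id=4 -> matches Quinn
  - order 4 (Laptop): customer_id=4 -> matches Quinn
  - order 5 (Printer): customer_id=NULL, no match -> kept with NULL
  - order 6 (Desk): customer_id=3 -> matches Jack
  - order 7 (Webcam): customer_id=1 -> matches Dana
  - order 8 (Monitor): customer_id=3 -> matches Jack
All 8 rows appear; 1 has NULL customer.

SQL:
SELECT a.product, b.name AS customer
FROM orders a
LEFT JOIN customers b ON a.customer_id = b.id

Result:
product    | customer
-----------+---------
Speaker    | Jack    
Pen        | Dana    
Headphones | Quinn   
Laptop     | Quinn   
Printer    | NULL    
Desk       | Jack    
Webcam     | Dana    
Monitor    | Jack    


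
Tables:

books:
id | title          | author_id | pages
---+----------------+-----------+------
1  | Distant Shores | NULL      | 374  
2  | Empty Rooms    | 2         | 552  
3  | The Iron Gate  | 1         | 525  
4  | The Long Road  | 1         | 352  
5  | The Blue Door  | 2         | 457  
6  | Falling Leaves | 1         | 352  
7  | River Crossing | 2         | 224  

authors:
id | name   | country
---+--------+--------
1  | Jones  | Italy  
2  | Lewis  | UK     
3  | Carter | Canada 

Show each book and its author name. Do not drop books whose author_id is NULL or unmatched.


LEFT JOIN keeps every row from books (the left table); where author_id has no match in authors, the author columns become NULL. Walk through each book:
  - book 1 (Distant Shores): author_id=NULL, no match -> kept with NULL
  - book 2 (Empty Rooms): author_id=2 -> matches Lewis
  - book 3 (The Iron Gate): author_id=1 -> matches Jones
  - book 4 (The Long Road): author_id=1 -> matches Jones
  - book 5 (The Blue Door): author_id=2 -> matches Lewis
  - book 6 (Falling Leaves): author_id=1 -> matches Jones
  - book 7 (River Crossing): author_id=2 -> matches Lewis
All 7 rows appear; 1 has NULL author.

SQL:
SELECT a.title, b.name AS author
FROM books a
LEFT JOIN authors b ON a.author_id = b.id

Result:
title          | author
---------------+-------
Distant Shores | NULL  
Empty Rooms    | Lewis 
The Iron Gate  | Jones 
The Long Road  | Jones 
The Blue Door  | Lewis 
Falling Leaves | Jones 
River Crossing | Lewis 


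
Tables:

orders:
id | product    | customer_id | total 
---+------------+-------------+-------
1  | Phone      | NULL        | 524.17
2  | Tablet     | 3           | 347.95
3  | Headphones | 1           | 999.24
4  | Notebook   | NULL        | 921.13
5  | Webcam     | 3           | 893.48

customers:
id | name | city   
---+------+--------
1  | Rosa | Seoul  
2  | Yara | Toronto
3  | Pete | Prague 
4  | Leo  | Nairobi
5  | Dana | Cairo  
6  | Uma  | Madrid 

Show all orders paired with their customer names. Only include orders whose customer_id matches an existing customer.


INNER JOIN keeps only orders rows whose customer_id matches an id in customers. Walk through each order:
  - order 1 (Phone): customer_id=NULL, no match -> dropped
  - order 2 (Tablet): customer_id=3 -> matches Pete
  - order 3 (Headphones): customer_id=1 -> matches Rosa
  - order 4 (Notebook): customer_id=NULL, no match -> dropped
  - order 5 (Webcam): customer_id=3 -> matches Pete
So 2 of 5 rows are dropped.

SQL:
SELECT a.product, b.name AS customer
FROM orders a
INNER JOIN customers b ON a.customer_id = b.id

Result:
product    | customer
-----------+---------
Tablet     | Pete    
Headphones | Rosa    
Webcam     | Pete    


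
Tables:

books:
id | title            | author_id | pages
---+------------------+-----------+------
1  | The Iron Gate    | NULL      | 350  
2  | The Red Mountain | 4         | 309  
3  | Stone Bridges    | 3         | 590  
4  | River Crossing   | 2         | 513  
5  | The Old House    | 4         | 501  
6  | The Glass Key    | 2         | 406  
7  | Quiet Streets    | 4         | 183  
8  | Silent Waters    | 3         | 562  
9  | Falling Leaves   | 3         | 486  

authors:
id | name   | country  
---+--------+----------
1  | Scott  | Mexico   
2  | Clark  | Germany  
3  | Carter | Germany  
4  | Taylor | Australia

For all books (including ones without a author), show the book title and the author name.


LEFT JOIN keeps every row from books (the left table); where author_id has no match in authors, the author columns become NULL. Walk through each book:
  - book 1 (The Iron Gate): author_id=NULL, no match -> kept with NULL
  - book 2 (The Red Mountain): author_id=4 -> matches Taylor
  - book 3 (Stone Bridges): author_id=3 -> matches Carter
  - book 4 (River Crossing): author_id=2 -> matches Clark
  - book 5 (The Old House): author_id=4 -> matches Taylor
  - book 6 (The Glass Key): author_id=2 -> matches Clark
  - book 7 (Quiet Streets): author_id=4 -> matches Taylor
  - book 8 (Silent Waters): author_id=3 -> matches Carter
  - book 9 (Falling Leaves): author_id=3 -> matches Carter
All 9 rows appear; 1 has NULL author.

SQL:
SELECT a.title, b.name AS author
FROM books a
LEFT JOIN authors b ON a.author_id = b.id

Result:
title            | author
-----------------+-------
The Iron Gate    | NULL  
The Red Mountain | Taylor
Stone Bridges    | Carter
River Crossing   | Clark 
The Old House    | Taylor
The Glass Key    | Clark 
Quiet Streets    | Taylor
Silent Waters    | Carter
Falling Leaves   | Carter


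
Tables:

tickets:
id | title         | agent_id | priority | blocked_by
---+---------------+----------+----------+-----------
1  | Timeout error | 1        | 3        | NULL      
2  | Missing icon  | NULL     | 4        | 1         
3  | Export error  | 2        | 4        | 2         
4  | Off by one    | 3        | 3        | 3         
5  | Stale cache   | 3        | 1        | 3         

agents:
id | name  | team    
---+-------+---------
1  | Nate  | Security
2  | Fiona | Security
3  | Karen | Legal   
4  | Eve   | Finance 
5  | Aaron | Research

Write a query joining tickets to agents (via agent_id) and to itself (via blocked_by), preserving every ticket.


Two LEFT JOINs from the same base table tickets: one to agents via agent_id, one to tickets itself via blocked_by. Both are LEFT so every ticket is preserved.
Match against agents:
  - ticket 1 (Timeout error): agent_id=1 -> matches Nate
  - ticket 2 (Missing icon): agent_id=NULL, no match -> kept with NULL
  - ticket 3 (Export error): agent_id=2 -> matches Fiona
  - ticket 4 (Off by one): agent_id=3 -> matches Karen
  - ticket 5 (Stale cache): agent_id=3 -> matches Karen
Match against tickets (self):
  - ticket 1 (Timeout error): blocked_by=NULL -> NULL
  - ticket 2 (Missing icon): blocked_by=1 -> Timeout error
  - ticket 3 (Export error): blocked_by=2 -> Missing icon
  - ticket 4 (Off by one): blocked_by=3 -> Export error
  - ticket 5 (Stale cache): blocked_by=3 -> Export error

SQL:
SELECT a.title, b.name AS agent, c.title AS blocked_by
FROM tickets a
LEFT JOIN agents b ON a.agent_id = b.id
LEFT JOIN tickets c ON a.blocked_by = c.id

Result:
title         | agent | blocked_by   
--------------+-------+--------------
Timeout error | Nate  | NULL         
Missing icon  | NULL  | Timeout error
Export error  | Fiona | Missing icon 
Off by one    | Karen | Export error 
Stale cache   | Karen | Export error 


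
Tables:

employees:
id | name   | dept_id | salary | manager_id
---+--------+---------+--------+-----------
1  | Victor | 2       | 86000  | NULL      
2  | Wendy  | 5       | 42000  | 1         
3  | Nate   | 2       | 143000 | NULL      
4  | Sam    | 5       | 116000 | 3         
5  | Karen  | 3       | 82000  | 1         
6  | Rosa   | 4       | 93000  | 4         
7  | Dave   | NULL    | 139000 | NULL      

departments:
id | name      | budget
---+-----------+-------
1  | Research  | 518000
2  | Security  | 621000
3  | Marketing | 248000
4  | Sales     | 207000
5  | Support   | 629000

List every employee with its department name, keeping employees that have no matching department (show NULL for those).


LEFT JOIN keeps every row from employees (the left table); where dept_id has no match in departments, the department columns become NULL. Walk through each employee:
  - employee 1 (Victor): dept_id=2 -> matches Security
  - employee 2 (Wendy): dept_id=5 -> matches Support
  - employee 3 (Nate): dept_id=2 -> matches Security
  - employee 4 (Sam): dept_id=5 -> matches Support
  - employee 5 (Karen): dept_id=3 -> matches Marketing
  - employee 6 (Rosa): dept_id=4 -> matches Sales
  - employee 7 (Dave): dept_id=NULL, no match -> kept with NULL
All 7 rows appear; 1 has NULL department.

SQL:
SELECT a.name, b.name AS department
FROM employees a
LEFT JOIN departments b ON a.dept_id = b.id

Result:
name   | department
-------+-----------
Victor | Security  
Wendy  | Support   
Nate   | Security  
Sam    | Support   
Karen  | Marketing 
Rosa   | Sales     
Dave   | NULL      


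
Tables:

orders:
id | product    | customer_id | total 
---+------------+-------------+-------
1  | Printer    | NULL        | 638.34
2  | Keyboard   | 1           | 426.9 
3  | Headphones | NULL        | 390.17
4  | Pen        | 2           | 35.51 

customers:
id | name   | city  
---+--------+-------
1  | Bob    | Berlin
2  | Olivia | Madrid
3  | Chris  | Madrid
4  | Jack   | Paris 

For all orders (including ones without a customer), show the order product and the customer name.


LEFT JOIN keeps every row from orders (the left table); where customer_id has no match in customers, the customer columns become NULL. Walk through each order:
  - order 1 (Printer): customer_id=NULL, no match -> kept with NULL
  - order 2 (Keyboard): customer_id=1 -> matches Bob
  - order 3 (Headphones): customer_id=NULL, no match -> kept with NULL
  - order 4 (Pen): customer_id=2 -> matches Olivia
All 4 rows appear; 2 have NULL customer.

SQL:
SELECT a.product, b.name AS customer
FROM orders a
LEFT JOIN customers b ON a.customer_id = b.id

Result:
product    | customer
-----------+---------
Printer    | NULL    
Keyboard   | Bob     
Headphones | NULL    
Pen        | Olivia  


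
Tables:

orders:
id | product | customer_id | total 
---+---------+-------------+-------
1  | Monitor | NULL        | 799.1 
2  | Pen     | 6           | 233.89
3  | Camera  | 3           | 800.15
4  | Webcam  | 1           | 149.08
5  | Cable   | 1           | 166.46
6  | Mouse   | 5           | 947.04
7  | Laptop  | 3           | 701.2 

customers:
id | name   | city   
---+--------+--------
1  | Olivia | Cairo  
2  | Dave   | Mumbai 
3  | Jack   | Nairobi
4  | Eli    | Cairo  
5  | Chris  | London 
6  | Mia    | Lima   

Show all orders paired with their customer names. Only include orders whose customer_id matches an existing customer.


INNER JOIN keeps only orders rows whose customer_id matches an id in customers. Walk through each order:
  - order 1 (Monitor): customer_id=NULL, no match -> dropped
  - order 2 (Pen): customer_id=6 -> matches Mia
  - order 3 (Camera): customer_id=3 -> matches Jack
  - order 4 (Webcam): customer_id=1 -> matches Olivia
  - order 5 (Cable): customer_id=1 -> matches Olivia
  - order 6 (Mouse): customer_id=5 -> matches Chris
  - order 7 (Laptop): customer_id=3 -> matches Jack
So 1 of 7 rows is dropped.

SQL:
SELECT a.product, b.name AS customer
FROM orders a
INNER JOIN customers b ON a.customer_id = b.id

Result:
product | customer
--------+---------
Pen     | Mia     
Camera  | Jack    
Webcam  | Olivia  
Cable   | Olivia  
Mouse   | Chris   
Laptop  | Jack    


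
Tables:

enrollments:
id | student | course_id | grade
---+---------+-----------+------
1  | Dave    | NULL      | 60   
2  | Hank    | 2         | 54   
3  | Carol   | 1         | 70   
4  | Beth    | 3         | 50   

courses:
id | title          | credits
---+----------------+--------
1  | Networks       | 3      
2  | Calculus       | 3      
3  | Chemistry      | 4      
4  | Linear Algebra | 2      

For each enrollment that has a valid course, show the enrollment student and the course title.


INNER JOIN keeps only enrollments rows whose course_id matches an id in courses. Walk through each enrollment:
  - enrollment 1 (Dave): course_id=NULL, no match -> dropped
  - enrollment 2 (Hank): course_id=2 -> matches Calculus
  - enrollment 3 (Carol): course_id=1 -> matches Networks
  - enrollment 4 (Beth): course_id=3 -> matches Chemistry
So 1 of 4 rows is dropped.

SQL:
SELECT a.student, b.title AS course
FROM enrollments a
INNER JOIN courses b ON a.course_id = b.id

Result:
student | course   
--------+----------
Hank    | Calculus 
Carol   | Networks 
Beth    | Chemistry


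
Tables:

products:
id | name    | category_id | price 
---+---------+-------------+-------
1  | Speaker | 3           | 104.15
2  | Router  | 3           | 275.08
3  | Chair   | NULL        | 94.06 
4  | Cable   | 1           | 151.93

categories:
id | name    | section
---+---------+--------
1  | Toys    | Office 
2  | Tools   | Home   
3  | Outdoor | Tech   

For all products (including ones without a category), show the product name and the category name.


LEFT JOIN keeps every row from products (the left table); where category_id has no match in categories, the category columns become NULL. Walk through each product:
  - product 1 (Speaker): category_id=3 -> matches Outdoor
  - product 2 (Router): category_id=3 -> matches Outdoor
  - product 3 (Chair): category_id=NULL, no match -> kept with NULL
  - product 4 (Cable): category_id=1 -> matches Toys
All 4 rows appear; 1 has NULL category.

SQL:
SELECT a.name, b.name AS category
FROM products a
LEFT JOIN categories b ON a.category_id = b.id

Result:
name    | category
--------+---------
Speaker | Outdoor 
Router  | Outdoor 
Chair   | NULL    
Cable   | Toys    


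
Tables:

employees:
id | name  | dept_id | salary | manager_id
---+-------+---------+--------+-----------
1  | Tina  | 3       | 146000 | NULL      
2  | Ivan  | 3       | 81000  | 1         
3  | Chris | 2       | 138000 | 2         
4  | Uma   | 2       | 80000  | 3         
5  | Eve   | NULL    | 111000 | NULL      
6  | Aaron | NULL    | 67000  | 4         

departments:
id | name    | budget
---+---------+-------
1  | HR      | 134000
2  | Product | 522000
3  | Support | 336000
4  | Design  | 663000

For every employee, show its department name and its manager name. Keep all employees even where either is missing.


Two LEFT JOINs from the same base table employees: one to departments via dept_id, one to employees itself via manager_id. Both are LEFT so every employee is preserved.
Match against departments:
  - employee 1 (Tina): dept_id=3 -> matches Support
  - employee 2 (Ivan): dept_id=3 -> matches Support
  - employee 3 (Chris): dept_id=2 -> matches Product
  - employee 4 (Uma): dept_id=2 -> matches Product
  - employee 5 (Eve): dept_id=NULL, no match -> kept with NULL
  - employee 6 (Aaron): dept_id=NULL, no match -> kept with NULL
Match against employees (self):
  - employee 1 (Tina): manager_id=NULL -> NULL
  - employee 2 (Ivan): manager_id=1 -> Tina
  - employee 3 (Chris): manager_id=2 -> Ivan
  - employee 4 (Uma): manager_id=3 -> Chris
  - employee 5 (Eve): manager_id=NULL -> NULL
  - employee 6 (Aaron): manager_id=4 -> Uma

SQL:
SELECT a.name, b.name AS department, c.name AS manager
FROM employees a
LEFT JOIN departments b ON a.dept_id = b.id
LEFT JOIN employees c ON a.manager_id = c.id

Result:
name  | department | manager
------+------------+--------
Tina  | Support    | NULL   
Ivan  | Support    | Tina   
Chris | Product    | Ivan   
Uma   | Product    | Chris  
Eve   | NULL       | NULL   
Aaron | NULL       | Uma    


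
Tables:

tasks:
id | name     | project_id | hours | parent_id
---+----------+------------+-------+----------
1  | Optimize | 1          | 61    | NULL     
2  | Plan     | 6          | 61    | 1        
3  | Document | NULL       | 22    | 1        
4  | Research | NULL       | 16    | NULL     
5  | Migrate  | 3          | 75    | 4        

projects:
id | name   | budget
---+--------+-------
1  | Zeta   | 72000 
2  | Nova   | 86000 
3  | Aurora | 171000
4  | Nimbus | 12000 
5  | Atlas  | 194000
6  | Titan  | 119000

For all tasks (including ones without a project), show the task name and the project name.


LEFT JOIN keeps every row from tasks (the left table); where project_id has no match in projects, the project columns become NULL. Walk through each task:
  - task 1 (Optimize): project_id=1 -> matches Zeta
  - task 2 (Plan): project_id=6 -> matches Titan
  - task 3 (Document): project_id=NULL, no match -> kept with NULL
  - task 4 (Research): project_id=NULL, no match -> kept with NULL
  - task 5 (Migrate): project_id=3 -> matches Aurora
All 5 rows appear; 2 have NULL project.

SQL:
SELECT a.name, b.name AS project
FROM tasks a
LEFT JOIN projects b ON a.project_id = b.id

Result:
name     | project
---------+--------
Optimize | Zeta   
Plan     | Titan  
Document | NULL   
Research | NULL   
Migrate  | Aurora 


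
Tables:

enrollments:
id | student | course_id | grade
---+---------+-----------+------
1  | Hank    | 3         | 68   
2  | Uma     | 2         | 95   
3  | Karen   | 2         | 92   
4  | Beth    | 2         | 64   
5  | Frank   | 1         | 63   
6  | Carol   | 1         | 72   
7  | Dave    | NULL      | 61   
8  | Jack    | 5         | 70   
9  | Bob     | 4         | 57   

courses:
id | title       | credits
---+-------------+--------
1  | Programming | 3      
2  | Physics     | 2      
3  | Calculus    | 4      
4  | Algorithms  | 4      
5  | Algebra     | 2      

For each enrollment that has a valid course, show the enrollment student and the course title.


INNER JOIN keeps only enrollments rows whose course_id matches an id in courses. Walk through each enrollment:
  - enrollment 1 (Hank): course_id=3 -> matches Calculus
  - enrollment 2 (Uma): course_id=2 -> matches Physics
  - enrollment 3 (Karen): course_id=2 -> matches Physics
  - enrollment 4 (Beth): course_id=2 -> matches Physics
  - enrollment 5 (Frank): course_id=1 -> matches Programming
  - enrollment 6 (Carol): course_id=1 -> matches Programming
  - enrollment 7 (Dave): course_id=NULL, no match -> dropped
  - enrollment 8 (Jack): course_id=5 -> matches Algebra
  - enrollment 9 (Bob): course_id=4 -> matches Algorithms
So 1 of 9 rows is dropped.

SQL:
SELECT a.student, b.title AS course
FROM enrollments a
INNER JOIN courses b ON a.course_id = b.id

Result:
student | course     
--------+------------
Hank    | Calculus   
Uma     | Physics    
Karen   | Physics    
Beth    | Physics    
Frank   | Programming
Carol   | Programming
Jack    | Algebra    
Bob     | Algorithms 


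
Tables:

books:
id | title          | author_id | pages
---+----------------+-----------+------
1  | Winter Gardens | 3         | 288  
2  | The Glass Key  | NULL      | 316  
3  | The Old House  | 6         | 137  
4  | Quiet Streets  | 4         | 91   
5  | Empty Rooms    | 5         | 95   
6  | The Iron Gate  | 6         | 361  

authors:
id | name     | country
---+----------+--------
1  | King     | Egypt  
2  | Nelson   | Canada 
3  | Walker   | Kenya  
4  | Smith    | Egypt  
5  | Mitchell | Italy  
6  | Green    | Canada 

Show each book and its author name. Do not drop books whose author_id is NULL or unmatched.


LEFT JOIN keeps every row from books (the left table); where author_id has no match in authors, the author columns become NULL. Walk through each book:
  - book 1 (Winter Gardens): author_id=3 -> matches Walker
  - book 2 (The Glass Key): author_id=NULL, no match -> kept with NULL
  - book 3 (The Old House): author_id=6 -> matches Green
  - book 4 (Quiet Streets): author_id=4 -> matches Smith
  - book 5 (Empty Rooms): author_id=5 -> matches Mitchell
  - book 6 (The Iron Gate): author_id=6 -> matches Green
All 6 rows appear; 1 has NULL author.

SQL:
SELECT a.title, b.name AS author
FROM books a
LEFT JOIN authors b ON a.author_id = b.id

Result:
title          | author  
---------------+---------
Winter Gardens | Walker  
The Glass Key  | NULL    
The Old House  | Green   
Quiet Streets  | Smith   
Empty Rooms    | Mitchell
The Iron Gate  | Green   


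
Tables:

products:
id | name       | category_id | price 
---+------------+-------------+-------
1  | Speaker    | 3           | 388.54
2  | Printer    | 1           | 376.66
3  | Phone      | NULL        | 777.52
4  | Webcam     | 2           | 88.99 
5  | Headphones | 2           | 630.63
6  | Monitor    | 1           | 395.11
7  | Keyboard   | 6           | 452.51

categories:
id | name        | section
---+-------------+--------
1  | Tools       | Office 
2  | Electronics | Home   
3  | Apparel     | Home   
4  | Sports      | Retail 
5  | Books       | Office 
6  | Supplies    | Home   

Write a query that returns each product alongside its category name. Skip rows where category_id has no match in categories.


INNER JOIN keeps only products rows whose category_id matches an id in categories. Walk through each product:
  - product 1 (Speaker): category_id=3 -> matches Apparel
  - product 2 (Printer): category_id=1 -> matches Tools
  - product 3 (Phone): category_id=NULL, no match -> dropped
  - product 4 (Webcam): category_id=2 -> matches Electronics
  - product 5 (Headphones): category_id=2 -> matches Electronics
  - product 6 (Monitor): category_id=1 -> matches Tools
  - product 7 (Keyboard): category_id=6 -> matches Supplies
So 1 of 7 rows is dropped.

SQL:
SELECT a.name, b.name AS category
FROM products a
INNER JOIN categories b ON a.category_id = b.id

Result:
name       | category   
-----------+------------
Speaker    | Apparel    
Printer    | Tools      
Webcam     | Electronics
Headphones | Electronics
Monitor    | Tools      
Keyboard   | Supplies   


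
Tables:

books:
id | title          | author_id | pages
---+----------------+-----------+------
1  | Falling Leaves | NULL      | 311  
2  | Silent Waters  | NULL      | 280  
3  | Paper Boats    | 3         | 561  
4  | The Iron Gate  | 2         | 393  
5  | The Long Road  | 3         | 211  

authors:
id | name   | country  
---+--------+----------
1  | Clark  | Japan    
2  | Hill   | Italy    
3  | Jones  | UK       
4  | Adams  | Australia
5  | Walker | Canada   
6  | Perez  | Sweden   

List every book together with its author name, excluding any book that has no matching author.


INNER JOIN keeps only books rows whose author_id matches an id in authors. Walk through each book:
  - book 1 (Falling Leaves): author_id=NULL, no match -> dropped
  - book 2 (Silent Waters): author_id=NULL, no match -> dropped
  - book 3 (Paper Boats): author_id=3 -> matches Jones
  - book 4 (The Iron Gate): author_id=2 -> matches Hill
  - book 5 (The Long Road): author_id=3 -> matches Jones
So 2 of 5 rows are dropped.

SQL:
SELECT a.title, b.name AS author
FROM books a
INNER JOIN authors b ON a.author_id = b.id

Result:
title         | author
--------------+-------
Paper Boats   | Jones 
The Iron Gate | Hill  
The Long Road | Jones 


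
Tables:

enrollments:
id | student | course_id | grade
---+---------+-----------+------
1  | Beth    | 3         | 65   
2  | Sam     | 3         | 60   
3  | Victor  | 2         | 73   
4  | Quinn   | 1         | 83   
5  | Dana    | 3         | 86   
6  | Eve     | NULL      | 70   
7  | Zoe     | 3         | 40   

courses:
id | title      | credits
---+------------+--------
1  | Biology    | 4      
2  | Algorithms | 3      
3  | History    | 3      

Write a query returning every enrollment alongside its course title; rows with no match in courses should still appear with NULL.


LEFT JOIN keeps every row from enrollments (the left table); where course_id has no match in courses, the course columns become NULL. Walk through each enrollment:
  - enrollment 1 (Beth): course_id=3 -> matches History
  - enrollment 2 (Sam): course_id=3 -> matches History
  - enrollment 3 (Victor): course_id=2 -> matches Algorithms
  - enrollment 4 (Quinn): course_id=1 -> matches Biology
  - enrollment 5 (Dana): course_id=3 -> matches History
  - enrollment 6 (Eve): course_id=NULL, no match -> kept with NULL
  - enrollment 7 (Zoe): course_id=3 -> matches History
All 7 rows appear; 1 has NULL course.

SQL:
SELECT a.student, b.title AS course
FROM enrollments a
LEFT JOIN courses b ON a.course_id = b.id

Result:
student | course    
--------+-----------
Beth    | History   
Sam     | History   
Victor  | Algorithms
Quinn   | Biology   
Dana    | History   
Eve     | NULL      
Zoe     | History   


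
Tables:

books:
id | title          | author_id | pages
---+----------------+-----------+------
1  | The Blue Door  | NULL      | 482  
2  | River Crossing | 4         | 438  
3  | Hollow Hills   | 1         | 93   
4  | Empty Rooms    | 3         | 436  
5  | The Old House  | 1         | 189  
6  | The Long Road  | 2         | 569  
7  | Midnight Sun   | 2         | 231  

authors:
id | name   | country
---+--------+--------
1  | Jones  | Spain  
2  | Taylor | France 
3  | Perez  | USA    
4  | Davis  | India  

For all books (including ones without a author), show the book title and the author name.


LEFT JOIN keeps every row from books (the left table); where author_id has no match in authors, the author columns become NULL. Walk through each book:
  - book 1 (The Blue Door): author_id=NULL, no match -> kept with NULL
  - book 2 (River Crossing): author_id=4 -> matches Davis
  - book 3 (Hollow Hills): author_id=1 -> matches Jones
  - book 4 (Empty Rooms): author_id=3 -> matches Perez
  - book 5 (The Old House): author_id=1 -> matches Jones
  - book 6 (The Long Road): author_id=2 -> matches Taylor
  - book 7 (Midnight Sun): author_id=2 -> matches Taylor
All 7 rows appear; 1 has NULL author.

SQL:
SELECT a.title, b.name AS author
FROM books a
LEFT JOIN authors b ON a.author_id = b.id

Result:
title          | author
---------------+-------
The Blue Door  | NULL  
River Crossing | Davis 
Hollow Hills   | Jones 
Empty Rooms    | Perez 
The Old House  | Jones 
The Long Road  | Taylor
Midnight Sun   | Taylor


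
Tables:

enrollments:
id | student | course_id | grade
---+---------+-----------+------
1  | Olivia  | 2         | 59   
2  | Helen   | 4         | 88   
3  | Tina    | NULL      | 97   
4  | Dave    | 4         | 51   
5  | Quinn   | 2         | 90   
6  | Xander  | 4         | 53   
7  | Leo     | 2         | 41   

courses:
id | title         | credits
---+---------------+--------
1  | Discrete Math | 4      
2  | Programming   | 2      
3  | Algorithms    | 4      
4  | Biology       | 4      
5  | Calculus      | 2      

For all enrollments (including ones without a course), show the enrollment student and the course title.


LEFT JOIN keeps every row from enrollments (the left table); where course_id has no match in courses, the course columns become NULL. Walk through each enrollment:
  - enrollment 1 (Olivia): course_id=2 -> matches Programming
  - enrollment 2 (Helen): course_id=4 -> matches Biology
  - enrollment 3 (Tina): course_id=NULL, no match -> kept with NULL
  - enrollment 4 (Dave): course_id=4 -> matches Biology
  - enrollment 5 (Quinn): course_id=2 -> matches Programming
  - enrollment 6 (Xander): course_id=4 -> matches Biology
  - enrollment 7 (Leo): course_id=2 -> matches Programming
All 7 rows appear; 1 has NULL course.

SQL:
SELECT a.student, b.title AS course
FROM enrollments a
LEFT JOIN courses b ON a.course_id = b.id

Result:
student | course     
--------+------------
Olivia  | Programming
Helen   | Biology    
Tina    | NULL       
Dave    | Biology    
Quinn   | Programming
Xander  | Biology    
Leo     | Programming


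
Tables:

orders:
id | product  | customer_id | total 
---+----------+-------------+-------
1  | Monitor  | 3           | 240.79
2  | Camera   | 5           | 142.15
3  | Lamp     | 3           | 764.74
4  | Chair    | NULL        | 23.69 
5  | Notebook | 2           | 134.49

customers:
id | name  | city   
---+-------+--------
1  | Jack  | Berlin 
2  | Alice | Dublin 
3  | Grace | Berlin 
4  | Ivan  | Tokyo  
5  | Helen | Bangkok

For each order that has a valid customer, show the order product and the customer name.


INNER JOIN keeps only orders rows whose customer_id matches an id in customers. Walk through each order:
  - order 1 (Monitor): customer_id=3 -> matches Grace
  - order 2 (Camera): customer_id=5 -> matches Helen
  - order 3 (Lamp): customer_id=3 -> matches Grace
  - order 4 (Chair): customer_id=NULL, no match -> dropped
  - order 5 (Notebook): customer_id=2 -> matches Alice
So 1 of 5 rows is dropped.

SQL:
SELECT a.product, b.name AS customer
FROM orders a
INNER JOIN customers b ON a.customer_id = b.id

Result:
product  | customer
---------+---------
Monitor  | Grace   
Camera   | Helen   
Lamp     | Grace   
Notebook | Alice   


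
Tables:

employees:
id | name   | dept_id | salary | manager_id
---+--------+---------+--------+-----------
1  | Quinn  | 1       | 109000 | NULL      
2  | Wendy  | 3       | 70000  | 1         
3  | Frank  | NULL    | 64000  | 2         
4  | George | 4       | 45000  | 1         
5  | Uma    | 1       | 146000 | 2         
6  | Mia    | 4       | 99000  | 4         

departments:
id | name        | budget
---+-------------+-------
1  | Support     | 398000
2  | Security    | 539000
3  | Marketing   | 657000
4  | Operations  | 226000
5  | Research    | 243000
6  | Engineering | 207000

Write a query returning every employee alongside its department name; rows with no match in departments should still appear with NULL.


LEFT JOIN keeps every row from employees (the left table); where dept_id has no match in departments, the department columns become NULL. Walk through each employee:
  - employee 1 (Quinn): dept_id=1 -> matches Support
  - employee 2 (Wendy): dept_id=3 -> matches Marketing
  - employee 3 (Frank): dept_id=NULL, no match -> kept with NULL
  - employee 4 (George): dept_id=4 -> matches Operations
  - employee 5 (Uma): dept_id=1 -> matches Support
  - employee 6 (Mia): dept_id=4 -> matches Operations
All 6 rows appear; 1 has NULL department.

SQL:
SELECT a.name, b.name AS department
FROM employees a
LEFT JOIN departments b ON a.dept_id = b.id

Result:
name   | department
-------+-----------
Quinn  | Support   
Wendy  | Marketing 
Frank  | NULL      
George | Operations
Uma    | Support   
Mia    | Operations


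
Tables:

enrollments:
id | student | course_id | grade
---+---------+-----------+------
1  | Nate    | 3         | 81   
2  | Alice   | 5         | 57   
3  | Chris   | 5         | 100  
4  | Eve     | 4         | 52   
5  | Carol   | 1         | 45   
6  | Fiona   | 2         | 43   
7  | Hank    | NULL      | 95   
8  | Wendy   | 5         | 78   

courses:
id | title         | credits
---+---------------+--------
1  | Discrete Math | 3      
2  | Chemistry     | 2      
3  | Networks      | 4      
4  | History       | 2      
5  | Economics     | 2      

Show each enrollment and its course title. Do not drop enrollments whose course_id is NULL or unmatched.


LEFT JOIN keeps every row from enrollments (the left table); where course_id has no match in courses, the course columns become NULL. Walk through each enrollment:
  - enrollment 1 (Nate): course_id=3 -> matches Networks
  - enrollment 2 (Alice): course_id=5 -> matches Economics
  - enrollment 3 (Chris): course_id=5 -> matches Economics
  - enrollment 4 (Eve): course_id=4 -> matches History
  - enrollment 5 (Carol): course_id=1 -> matches Discrete Math
  - enrollment 6 (Fiona): course_id=2 -> matches Chemistry
  - enrollment 7 (Hank): course_id=NULL, no match -> kept with NULL
  - enrollment 8 (Wendy): course_id=5 -> matches Economics
All 8 rows appear; 1 has NULL course.

SQL:
SELECT a.student, b.title AS course
FROM enrollments a
LEFT JOIN courses b ON a.course_id = b.id

Result:
student | course       
--------+--------------
Nate    | Networks     
Alice   | Economics    
Chris   | Economics    
Eve     | History      
Carol   | Discrete Math
Fiona   | Chemistry    
Hank    | NULL         
Wendy   | Economics    


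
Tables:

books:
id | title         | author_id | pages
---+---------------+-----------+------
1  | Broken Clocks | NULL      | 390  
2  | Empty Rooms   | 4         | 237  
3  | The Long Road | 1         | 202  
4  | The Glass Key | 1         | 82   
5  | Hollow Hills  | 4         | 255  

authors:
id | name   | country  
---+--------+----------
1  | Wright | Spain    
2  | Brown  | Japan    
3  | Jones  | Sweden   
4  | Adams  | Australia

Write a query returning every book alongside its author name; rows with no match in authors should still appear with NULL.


LEFT JOIN keeps every row from books (the left table); where author_id has no match in authors, the author columns become NULL. Walk through each book:
  - book 1 (Broken Clocks): author_id=NULL, no match -> kept with NULL
  - book 2 (Empty Rooms): author_id=4 -> matches Adams
  - book 3 (The Long Road): author_id=1 -> matches Wright
  - book 4 (The Glass Key): author_id=1 -> matches Wright
  - book 5 (Hollow Hills): author_id=4 -> matches Adams
All 5 rows appear; 1 has NULL author.

SQL:
SELECT a.title, b.name AS author
FROM books a
LEFT JOIN authors b ON a.author_id = b.id

Result:
title         | author
--------------+-------
Broken Clocks | NULL  
Empty Rooms   | Adams 
The Long Road | Wright
The Glass Key | Wright
Hollow Hills  | Adams 


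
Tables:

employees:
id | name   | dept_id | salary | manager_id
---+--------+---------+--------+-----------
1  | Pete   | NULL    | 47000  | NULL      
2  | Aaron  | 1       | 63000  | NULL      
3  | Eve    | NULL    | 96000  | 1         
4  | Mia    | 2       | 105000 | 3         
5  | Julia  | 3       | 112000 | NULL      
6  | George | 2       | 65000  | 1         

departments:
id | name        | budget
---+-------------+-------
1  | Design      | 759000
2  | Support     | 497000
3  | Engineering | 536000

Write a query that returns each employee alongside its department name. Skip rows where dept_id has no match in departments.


INNER JOIN keeps only employees rows whose dept_id matches an id in departments. Walk through each employee:
  - employee 1 (Pete): dept_id=NULL, no match -> dropped
  - employee 2 (Aaron): dept_id=1 -> matches Design
  - employee 3 (Eve): dept_id=NULL, no match -> dropped
  - employee 4 (Mia): dept_id=2 -> matches Support
  - employee 5 (Julia): dept_id=3 -> matches Engineering
  - employee 6 (George): dept_id=2 -> matches Support
So 2 of 6 rows are dropped.

SQL:
SELECT a.name, b.name AS department
FROM employees a
INNER JOIN departments b ON a.dept_id = b.id

Result:
name   | department 
-------+------------
Aaron  | Design     
Mia    | Support    
Julia  | Engineering
George | Support    
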